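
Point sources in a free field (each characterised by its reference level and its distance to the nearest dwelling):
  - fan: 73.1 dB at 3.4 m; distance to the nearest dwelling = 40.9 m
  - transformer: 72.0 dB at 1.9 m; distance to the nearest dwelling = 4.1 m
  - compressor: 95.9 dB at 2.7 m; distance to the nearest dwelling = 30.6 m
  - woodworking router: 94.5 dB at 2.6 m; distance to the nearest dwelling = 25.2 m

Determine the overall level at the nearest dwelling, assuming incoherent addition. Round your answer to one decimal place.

78.1 dB

First find each source's level at the receiver (point-source: −20·log₁₀(r/r_ref)), then combine on an intensity basis.
fan: 73.1 − 20·log₁₀(40.9/3.4) = 73.1 − 21.60 = 51.50 dB.
transformer: 72.0 − 20·log₁₀(4.1/1.9) = 72.0 − 6.68 = 65.32 dB.
compressor: 95.9 − 20·log₁₀(30.6/2.7) = 95.9 − 21.09 = 74.81 dB.
woodworking router: 94.5 − 20·log₁₀(25.2/2.6) = 94.5 − 19.73 = 74.77 dB.
Σ 10^(L/10) = 6.384e+07 → L_total = 10·log₁₀(6.384e+07) = 78.05 dB.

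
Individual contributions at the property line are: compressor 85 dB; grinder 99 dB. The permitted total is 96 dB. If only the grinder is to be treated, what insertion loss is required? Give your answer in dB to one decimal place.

Fixed contribution from the other source: Σ 10^(L/10) = 10^(85/10) = 3.162e+08 (85.00 dB).
The limit corresponds to 10^(96/10) = 3.981e+09; subtracting the fixed part leaves 3.665e+09 for the grinder, i.e. 95.64 dB.
So the grinder must be reduced from 99 to 95.64 dB: IL = 3.36 dB.

3.4 dB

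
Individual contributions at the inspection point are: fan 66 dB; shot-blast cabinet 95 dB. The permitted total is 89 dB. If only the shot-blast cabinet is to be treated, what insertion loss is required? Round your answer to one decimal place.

Everything except the shot-blast cabinet sums to 10^(66/10) = 3.981e+06 in linear terms, 66.00 dB.
To meet 89 dB overall, the treated shot-blast cabinet may contribute at most 10^(89/10) − 3.981e+06 = 7.903e+08, i.e. 88.98 dB.
So the shot-blast cabinet must be reduced from 95 to 88.98 dB: IL = 6.02 dB.

6.0 dB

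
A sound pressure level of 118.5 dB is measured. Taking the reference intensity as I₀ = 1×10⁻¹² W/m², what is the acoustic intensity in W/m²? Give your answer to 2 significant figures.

L = 10·log₁₀(I/I₀) ⇒ I = I₀·10^(L/10) = 10⁻¹² × 10^11.85.

0.71 W/m²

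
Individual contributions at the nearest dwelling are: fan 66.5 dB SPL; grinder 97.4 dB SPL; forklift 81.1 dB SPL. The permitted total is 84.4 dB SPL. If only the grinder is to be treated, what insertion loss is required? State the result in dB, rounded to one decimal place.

15.9 dB

The untreated sources together contribute 10^(66.5/10) + 10^(81.1/10) = 1.333e+08, i.e. 81.25 dB SPL.
To meet 84.4 dB SPL overall, the treated grinder may contribute at most 10^(84.4/10) − 1.333e+08 = 1.421e+08, i.e. 81.53 dB SPL.
Required insertion loss = 97.4 − 81.53 = 15.87 dB.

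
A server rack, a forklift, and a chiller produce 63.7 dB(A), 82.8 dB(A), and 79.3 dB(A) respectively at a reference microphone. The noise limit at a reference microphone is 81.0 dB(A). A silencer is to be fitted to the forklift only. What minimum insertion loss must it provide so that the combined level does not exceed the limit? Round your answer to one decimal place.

7.0 dB

Everything except the forklift sums to 10^(63.7/10) + 10^(79.3/10) = 8.746e+07 in linear terms, 79.42 dB(A).
To meet 81.0 dB(A) overall, the treated forklift may contribute at most 10^(81.0/10) − 8.746e+07 = 3.843e+07, i.e. 75.85 dB(A).
Required insertion loss = 82.8 − 75.85 = 6.95 dB.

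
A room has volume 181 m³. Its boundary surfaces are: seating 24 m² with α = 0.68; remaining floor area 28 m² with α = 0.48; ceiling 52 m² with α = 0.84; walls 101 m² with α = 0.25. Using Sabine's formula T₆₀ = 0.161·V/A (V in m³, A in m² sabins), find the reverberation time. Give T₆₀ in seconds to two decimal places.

0.30 s

Summing Sᵢαᵢ: 24·0.68 + 28·0.48 + 52·0.84 + 101·0.25 = 98.69 m².
T₆₀ = 0.161 × 181 / 98.69 = 0.295 s.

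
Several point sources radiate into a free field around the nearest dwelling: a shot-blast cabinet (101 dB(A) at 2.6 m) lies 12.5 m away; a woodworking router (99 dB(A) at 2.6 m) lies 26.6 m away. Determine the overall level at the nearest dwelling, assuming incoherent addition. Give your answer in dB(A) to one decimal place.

87.9 dB(A)

Apply inverse-square spreading to bring every level to the receiver, then sum 10^(L/10).
shot-blast cabinet: 101 − 20·log₁₀(12.5/2.6) = 101 − 13.64 = 87.36 dB(A).
woodworking router: 99 − 20·log₁₀(26.6/2.6) = 99 − 20.20 = 78.80 dB(A).
Σ 10^(L/10) = 6.206e+08 → L_total = 10·log₁₀(6.206e+08) = 87.93 dB(A).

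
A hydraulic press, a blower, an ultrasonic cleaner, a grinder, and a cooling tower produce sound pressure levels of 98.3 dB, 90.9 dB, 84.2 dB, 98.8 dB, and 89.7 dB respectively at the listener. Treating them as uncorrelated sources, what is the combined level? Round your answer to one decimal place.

Incoherent sources combine by intensity addition: L_total = 10·log₁₀(Σ 10^(L_i/10)).
Σ 10^(L/10) = 10^(98.3/10) + 10^(90.9/10) + 10^(84.2/10) + 10^(98.8/10) + 10^(89.7/10) = 1.677e+10.
L_total = 10·log₁₀(1.677e+10) = 102.25 dB.

102.2 dB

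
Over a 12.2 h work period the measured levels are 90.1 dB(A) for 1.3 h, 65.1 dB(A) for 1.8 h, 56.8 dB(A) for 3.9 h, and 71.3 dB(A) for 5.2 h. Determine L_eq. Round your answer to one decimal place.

L_eq = 10·log₁₀[(1/T)·Σ tᵢ·10^(Lᵢ/10)] with T = 12.2 h.
Σ tᵢ·10^(Lᵢ/10) = 1.3·10^(90.1/10) + 1.8·10^(65.1/10) + 3.9·10^(56.8/10) + 5.2·10^(71.3/10) = 1.408e+09.
L_eq = 10·log₁₀(1.408e+09/12.2) = 80.62 dB(A).

80.6 dB(A)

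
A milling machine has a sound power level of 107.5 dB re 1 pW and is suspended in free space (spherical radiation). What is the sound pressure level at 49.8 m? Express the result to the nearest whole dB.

63 dB

Free-field spherical radiation: L_p = L_w − 10·log₁₀(4π·r²), r = 49.8 m.
4π·r² = 3.117e+04 m², 10·log₁₀ of that is 44.937 dB.
L_p = 107.5 − 44.937 = 62.56 dB.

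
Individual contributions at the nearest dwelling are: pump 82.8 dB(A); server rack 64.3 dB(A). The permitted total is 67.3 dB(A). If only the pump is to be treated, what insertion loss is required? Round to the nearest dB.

Everything except the pump sums to 10^(64.3/10) = 2.692e+06 in linear terms, 64.30 dB(A).
To meet 67.3 dB(A) overall, the treated pump may contribute at most 10^(67.3/10) − 2.692e+06 = 2.679e+06, i.e. 64.28 dB(A).
Required insertion loss = 82.8 − 64.28 = 18.52 dB.

19 dB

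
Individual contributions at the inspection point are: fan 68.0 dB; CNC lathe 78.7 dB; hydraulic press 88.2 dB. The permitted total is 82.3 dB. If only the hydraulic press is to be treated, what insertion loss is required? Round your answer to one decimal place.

8.7 dB

Everything except the hydraulic press sums to 10^(68.0/10) + 10^(78.7/10) = 8.044e+07 in linear terms, 79.05 dB.
The limit corresponds to 10^(82.3/10) = 1.698e+08; subtracting the fixed part leaves 8.938e+07 for the hydraulic press, i.e. 79.51 dB.
So the hydraulic press must be reduced from 88.2 to 79.51 dB: IL = 8.69 dB.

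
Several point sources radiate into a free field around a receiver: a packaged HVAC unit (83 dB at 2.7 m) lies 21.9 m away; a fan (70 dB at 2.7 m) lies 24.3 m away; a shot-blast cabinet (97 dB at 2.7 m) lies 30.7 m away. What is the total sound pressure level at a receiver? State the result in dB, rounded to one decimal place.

Apply inverse-square spreading to bring every level to the receiver, then sum 10^(L/10).
packaged HVAC unit: 83 − 20·log₁₀(21.9/2.7) = 83 − 18.18 = 64.82 dB.
fan: 70 − 20·log₁₀(24.3/2.7) = 70 − 19.08 = 50.92 dB.
shot-blast cabinet: 97 − 20·log₁₀(30.7/2.7) = 97 − 21.12 = 75.88 dB.
Σ 10^(L/10) = 4.192e+07 → L_total = 10·log₁₀(4.192e+07) = 76.22 dB.

76.2 dB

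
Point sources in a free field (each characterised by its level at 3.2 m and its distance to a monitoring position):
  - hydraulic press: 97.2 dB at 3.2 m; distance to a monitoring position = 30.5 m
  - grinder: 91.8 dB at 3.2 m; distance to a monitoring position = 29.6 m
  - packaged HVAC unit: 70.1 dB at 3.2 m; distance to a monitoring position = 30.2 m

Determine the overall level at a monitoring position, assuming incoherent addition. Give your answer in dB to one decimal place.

78.8 dB

First find each source's level at the receiver (point-source: −20·log₁₀(r/r_ref)), then combine on an intensity basis.
hydraulic press: 97.2 − 20·log₁₀(30.5/3.2) = 97.2 − 19.58 = 77.62 dB.
grinder: 91.8 − 20·log₁₀(29.6/3.2) = 91.8 − 19.32 = 72.48 dB.
packaged HVAC unit: 70.1 − 20·log₁₀(30.2/3.2) = 70.1 − 19.50 = 50.60 dB.
Σ 10^(L/10) = 7.557e+07 → L_total = 10·log₁₀(7.557e+07) = 78.78 dB.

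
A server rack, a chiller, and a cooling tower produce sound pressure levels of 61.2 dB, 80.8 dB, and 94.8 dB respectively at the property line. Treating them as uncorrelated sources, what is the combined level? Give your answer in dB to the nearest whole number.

Incoherent sources combine by intensity addition: L_total = 10·log₁₀(Σ 10^(L_i/10)).
Σ 10^(L/10) = 10^(61.2/10) + 10^(80.8/10) + 10^(94.8/10) = 3.141e+09.
L_total = 10·log₁₀(3.141e+09) = 94.97 dB.

95 dB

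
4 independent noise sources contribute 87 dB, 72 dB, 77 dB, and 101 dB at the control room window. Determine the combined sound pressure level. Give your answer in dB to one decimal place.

For uncorrelated sources the intensities add, so convert each level to linear form, sum, and take 10·log₁₀ of the total.
Σ 10^(L/10) = 10^(87/10) + 10^(72/10) + 10^(77/10) + 10^(101/10) = 1.316e+10.
L_total = 10·log₁₀(1.316e+10) = 101.19 dB.

101.2 dB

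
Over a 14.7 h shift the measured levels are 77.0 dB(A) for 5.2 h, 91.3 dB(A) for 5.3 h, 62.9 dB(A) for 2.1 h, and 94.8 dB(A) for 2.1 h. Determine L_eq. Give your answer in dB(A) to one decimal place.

89.7 dB(A)

Weight each interval's intensity by its duration and average over T = 14.7 h:
Σ tᵢ·10^(Lᵢ/10) = 5.2·10^(77.0/10) + 5.3·10^(91.3/10) + 2.1·10^(62.9/10) + 2.1·10^(94.8/10) = 1.376e+10.
L_eq = 10·log₁₀(1.376e+10/14.7) = 89.71 dB(A).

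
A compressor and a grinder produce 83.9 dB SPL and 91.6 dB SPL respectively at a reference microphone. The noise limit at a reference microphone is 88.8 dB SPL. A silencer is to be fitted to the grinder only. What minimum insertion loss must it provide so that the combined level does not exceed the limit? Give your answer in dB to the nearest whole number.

4 dB

The untreated sources together contribute 10^(83.9/10) = 2.455e+08, i.e. 83.90 dB SPL.
The limit corresponds to 10^(88.8/10) = 7.586e+08; subtracting the fixed part leaves 5.131e+08 for the grinder, i.e. 87.10 dB SPL.
Required insertion loss = 91.6 − 87.10 = 4.50 dB.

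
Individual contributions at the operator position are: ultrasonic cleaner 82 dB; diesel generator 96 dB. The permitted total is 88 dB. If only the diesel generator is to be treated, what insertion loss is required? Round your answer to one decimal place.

Fixed contribution from the other source: Σ 10^(L/10) = 10^(82/10) = 1.585e+08 (82.00 dB).
To meet 88 dB overall, the treated diesel generator may contribute at most 10^(88/10) − 1.585e+08 = 4.725e+08, i.e. 86.74 dB.
Required insertion loss = 96 − 86.74 = 9.26 dB.

9.3 dB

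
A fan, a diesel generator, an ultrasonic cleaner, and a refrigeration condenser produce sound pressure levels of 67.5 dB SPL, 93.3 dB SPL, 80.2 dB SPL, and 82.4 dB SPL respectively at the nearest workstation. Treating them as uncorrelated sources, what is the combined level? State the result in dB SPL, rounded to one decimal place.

93.8 dB SPL

Incoherent sources combine by intensity addition: L_total = 10·log₁₀(Σ 10^(L_i/10)).
Σ 10^(L/10) = 10^(67.5/10) + 10^(93.3/10) + 10^(80.2/10) + 10^(82.4/10) = 2.422e+09.
L_total = 10·log₁₀(2.422e+09) = 93.84 dB SPL.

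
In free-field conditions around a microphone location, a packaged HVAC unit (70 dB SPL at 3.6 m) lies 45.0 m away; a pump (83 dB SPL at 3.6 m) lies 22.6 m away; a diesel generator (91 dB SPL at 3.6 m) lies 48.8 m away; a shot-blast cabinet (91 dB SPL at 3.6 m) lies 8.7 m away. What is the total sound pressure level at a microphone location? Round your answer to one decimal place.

83.6 dB SPL

First find each source's level at the receiver (point-source: −20·log₁₀(r/r_ref)), then combine on an intensity basis.
packaged HVAC unit: 70 − 20·log₁₀(45.0/3.6) = 70 − 21.94 = 48.06 dB SPL.
pump: 83 − 20·log₁₀(22.6/3.6) = 83 − 15.96 = 67.04 dB SPL.
diesel generator: 91 − 20·log₁₀(48.8/3.6) = 91 − 22.64 = 68.36 dB SPL.
shot-blast cabinet: 91 − 20·log₁₀(8.7/3.6) = 91 − 7.66 = 83.34 dB SPL.
Σ 10^(L/10) = 2.275e+08 → L_total = 10·log₁₀(2.275e+08) = 83.57 dB SPL.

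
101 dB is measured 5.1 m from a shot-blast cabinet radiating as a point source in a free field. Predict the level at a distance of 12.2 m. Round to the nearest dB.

Point-source attenuation: ΔL = 20·log₁₀(r₂/r₁) = 20·log₁₀(12.2/5.1) = 7.576 dB.
L₂ = 101 − 20·log₁₀(12.2/5.1) = 101 − 7.576 = 93.42 dB.

93 dB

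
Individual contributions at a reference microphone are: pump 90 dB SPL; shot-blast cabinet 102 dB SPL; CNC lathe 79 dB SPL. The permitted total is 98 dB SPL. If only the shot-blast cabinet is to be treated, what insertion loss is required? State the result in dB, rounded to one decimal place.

Everything except the shot-blast cabinet sums to 10^(90/10) + 10^(79/10) = 1.079e+09 in linear terms, 90.33 dB SPL.
The limit corresponds to 10^(98/10) = 6.310e+09; subtracting the fixed part leaves 5.230e+09 for the shot-blast cabinet, i.e. 97.19 dB SPL.
Required insertion loss = 102 − 97.19 = 4.81 dB.

4.8 dB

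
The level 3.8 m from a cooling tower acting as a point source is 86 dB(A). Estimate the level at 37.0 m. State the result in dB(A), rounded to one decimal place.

For a point source, L₂ = L₁ − 20·log₁₀(r₂/r₁).
L₂ = 86 − 20·log₁₀(37.0/3.8) = 86 − 19.768 = 66.23 dB(A).

66.2 dB(A)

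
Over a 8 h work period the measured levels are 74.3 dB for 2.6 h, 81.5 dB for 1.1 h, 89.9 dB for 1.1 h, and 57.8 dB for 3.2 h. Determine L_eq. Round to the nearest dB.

The energy average is taken in the linear domain: L_eq = 10·log₁₀[(Σ tᵢ·10^(Lᵢ/10))/T], T = 8 h.
Σ tᵢ·10^(Lᵢ/10) = 2.6·10^(74.3/10) + 1.1·10^(81.5/10) + 1.1·10^(89.9/10) + 3.2·10^(57.8/10) = 1.302e+09.
L_eq = 10·log₁₀(1.302e+09/8) = 82.12 dB.

82 dB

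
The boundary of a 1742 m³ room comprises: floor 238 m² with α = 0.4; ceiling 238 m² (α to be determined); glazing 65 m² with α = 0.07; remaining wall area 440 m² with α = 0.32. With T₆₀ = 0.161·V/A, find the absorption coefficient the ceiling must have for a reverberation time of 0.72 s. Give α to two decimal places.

0.63

A = 0.161·V/T₆₀ = 0.161·1742/0.72 = 389.53 m² sabins.
Absorption from the other surfaces = 238·0.4 + 65·0.07 + 440·0.32 = 240.55 m², so the ceiling must supply 148.98 m² over 238 m².
α = 148.98/238 = 0.626.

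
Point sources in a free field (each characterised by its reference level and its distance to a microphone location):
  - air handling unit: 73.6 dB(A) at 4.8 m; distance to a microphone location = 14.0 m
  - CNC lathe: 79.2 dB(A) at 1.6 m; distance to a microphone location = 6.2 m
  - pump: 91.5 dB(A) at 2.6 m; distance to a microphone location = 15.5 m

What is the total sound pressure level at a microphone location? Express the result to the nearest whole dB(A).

First find each source's level at the receiver (point-source: −20·log₁₀(r/r_ref)), then combine on an intensity basis.
air handling unit: 73.6 − 20·log₁₀(14.0/4.8) = 73.6 − 9.30 = 64.30 dB(A).
CNC lathe: 79.2 − 20·log₁₀(6.2/1.6) = 79.2 − 11.77 = 67.43 dB(A).
pump: 91.5 − 20·log₁₀(15.5/2.6) = 91.5 − 15.51 = 75.99 dB(A).
Σ 10^(L/10) = 4.798e+07 → L_total = 10·log₁₀(4.798e+07) = 76.81 dB(A).

77 dB(A)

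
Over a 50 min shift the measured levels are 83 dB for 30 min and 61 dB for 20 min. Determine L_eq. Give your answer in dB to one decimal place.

L_eq = 10·log₁₀[(1/T)·Σ tᵢ·10^(Lᵢ/10)] with T = 50 min.
Σ tᵢ·10^(Lᵢ/10) = 30·10^(83/10) + 20·10^(61/10) = 6.011e+09.
L_eq = 10·log₁₀(6.011e+09/50) = 80.80 dB.

80.8 dB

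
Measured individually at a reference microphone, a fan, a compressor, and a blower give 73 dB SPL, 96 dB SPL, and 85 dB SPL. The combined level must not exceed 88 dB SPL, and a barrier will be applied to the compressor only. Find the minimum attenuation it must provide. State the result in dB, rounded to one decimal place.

Everything except the compressor sums to 10^(73/10) + 10^(85/10) = 3.362e+08 in linear terms, 85.27 dB SPL.
To meet 88 dB SPL overall, the treated compressor may contribute at most 10^(88/10) − 3.362e+08 = 2.948e+08, i.e. 84.69 dB SPL.
Required insertion loss = 96 − 84.69 = 11.31 dB.

11.3 dB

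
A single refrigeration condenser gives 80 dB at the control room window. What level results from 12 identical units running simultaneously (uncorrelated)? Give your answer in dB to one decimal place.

With 12 equal, uncorrelated contributions the intensity is 12× that of one unit, giving a rise of 10·log₁₀ 12.
L_total = 80 + 10·log₁₀(12) = 80 + 10.792 = 90.79 dB.

90.8 dB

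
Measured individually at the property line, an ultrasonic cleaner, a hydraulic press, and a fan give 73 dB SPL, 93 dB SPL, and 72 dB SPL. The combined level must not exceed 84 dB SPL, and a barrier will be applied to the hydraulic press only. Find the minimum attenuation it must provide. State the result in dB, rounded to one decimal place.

Fixed contribution from the other sources: Σ 10^(L/10) = 10^(73/10) + 10^(72/10) = 3.580e+07 (75.54 dB SPL).
The limit corresponds to 10^(84/10) = 2.512e+08; subtracting the fixed part leaves 2.154e+08 for the hydraulic press, i.e. 83.33 dB SPL.
So the hydraulic press must be reduced from 93 to 83.33 dB SPL: IL = 9.67 dB.

9.7 dB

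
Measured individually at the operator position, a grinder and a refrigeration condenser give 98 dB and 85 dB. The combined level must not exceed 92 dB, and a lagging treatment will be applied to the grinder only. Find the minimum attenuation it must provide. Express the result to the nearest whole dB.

The untreated sources together contribute 10^(85/10) = 3.162e+08, i.e. 85.00 dB.
The limit corresponds to 10^(92/10) = 1.585e+09; subtracting the fixed part leaves 1.269e+09 for the grinder, i.e. 91.03 dB.
So the grinder must be reduced from 98 to 91.03 dB: IL = 6.97 dB.

7 dB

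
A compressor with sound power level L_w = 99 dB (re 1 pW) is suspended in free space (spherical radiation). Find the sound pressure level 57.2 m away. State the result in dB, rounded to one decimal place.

L_p = L_w − 10·log₁₀(4π·r²) with r = 57.2 m.
4π·r² = 4.112e+04 m², 10·log₁₀ of that is 46.140 dB.
L_p = 99 − 46.140 = 52.86 dB.

52.9 dB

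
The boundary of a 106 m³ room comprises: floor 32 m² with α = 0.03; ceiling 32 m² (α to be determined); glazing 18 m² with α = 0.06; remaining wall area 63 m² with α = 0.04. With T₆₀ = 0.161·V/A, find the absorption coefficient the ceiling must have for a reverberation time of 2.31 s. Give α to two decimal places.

0.09

A = 0.161·V/T₆₀ = 0.161·106/2.31 = 7.39 m² sabins.
Absorption from the other surfaces = 32·0.03 + 18·0.06 + 63·0.04 = 4.56 m², so the ceiling must supply 2.83 m² over 32 m².
α = 2.83/32 = 0.088.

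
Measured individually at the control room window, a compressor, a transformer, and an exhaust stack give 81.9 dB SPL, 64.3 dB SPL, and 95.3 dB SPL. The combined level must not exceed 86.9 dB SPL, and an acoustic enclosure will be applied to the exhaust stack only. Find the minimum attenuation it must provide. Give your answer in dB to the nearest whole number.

Fixed contribution from the other sources: Σ 10^(L/10) = 10^(81.9/10) + 10^(64.3/10) = 1.576e+08 (81.97 dB SPL).
To meet 86.9 dB SPL overall, the treated exhaust stack may contribute at most 10^(86.9/10) − 1.576e+08 = 3.322e+08, i.e. 85.21 dB SPL.
So the exhaust stack must be reduced from 95.3 to 85.21 dB SPL: IL = 10.09 dB.

10 dB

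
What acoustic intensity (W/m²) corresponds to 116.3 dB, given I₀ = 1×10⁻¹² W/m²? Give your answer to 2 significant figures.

L = 10·log₁₀(I/I₀) ⇒ I = I₀·10^(L/10) = 10⁻¹² × 10^11.63.

0.43 W/m²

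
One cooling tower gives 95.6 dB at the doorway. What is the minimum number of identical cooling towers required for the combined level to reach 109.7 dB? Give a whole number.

26

N identical sources give L₁ + 10·log₁₀ N, so require 10·log₁₀ N ≥ 109.7 − 95.6 = 14.1 dB.
N ≥ 10^(14.1/10) = 25.704, so N = 26.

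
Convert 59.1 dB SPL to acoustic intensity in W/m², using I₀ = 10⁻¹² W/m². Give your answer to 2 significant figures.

L = 10·log₁₀(I/I₀) ⇒ I = I₀·10^(L/10) = 10⁻¹² × 10^5.91.

8.1e-07 W/m²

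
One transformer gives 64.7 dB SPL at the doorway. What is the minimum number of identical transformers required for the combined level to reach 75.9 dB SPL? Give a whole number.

14

N identical sources give L₁ + 10·log₁₀ N, so require 10·log₁₀ N ≥ 75.9 − 64.7 = 11.2 dB.
N ≥ 10^(11.2/10) = 13.183, so N = 14.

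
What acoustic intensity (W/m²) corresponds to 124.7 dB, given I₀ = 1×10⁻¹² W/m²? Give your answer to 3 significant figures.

2.95 W/m²

I = I₀·10^(L/10) = 10⁻¹² × 10^(124.7/10) = 10^(0.470).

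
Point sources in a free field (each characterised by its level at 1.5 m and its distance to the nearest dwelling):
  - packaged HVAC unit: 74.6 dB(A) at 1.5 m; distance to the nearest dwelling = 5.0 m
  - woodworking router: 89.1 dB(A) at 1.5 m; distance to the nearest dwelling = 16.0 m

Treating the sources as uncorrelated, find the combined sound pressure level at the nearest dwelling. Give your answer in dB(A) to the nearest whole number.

70 dB(A)

Propagate each source to the receiver with L = L_ref − 20·log₁₀(r/r_ref), then add intensities.
packaged HVAC unit: 74.6 − 20·log₁₀(5.0/1.5) = 74.6 − 10.46 = 64.14 dB(A).
woodworking router: 89.1 − 20·log₁₀(16.0/1.5) = 89.1 − 20.56 = 68.54 dB(A).
Σ 10^(L/10) = 9.740e+06 → L_total = 10·log₁₀(9.740e+06) = 69.89 dB(A).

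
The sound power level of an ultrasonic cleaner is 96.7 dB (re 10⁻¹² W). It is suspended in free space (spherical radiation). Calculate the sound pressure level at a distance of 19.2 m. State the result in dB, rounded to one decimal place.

60.0 dB

The power spreads over a sphere of area 4π·r², so L_p = L_w − 10·log₁₀(4π·r²).
4π·r² = 4632 m², 10·log₁₀ of that is 36.658 dB.
L_p = 96.7 − 36.658 = 60.04 dB.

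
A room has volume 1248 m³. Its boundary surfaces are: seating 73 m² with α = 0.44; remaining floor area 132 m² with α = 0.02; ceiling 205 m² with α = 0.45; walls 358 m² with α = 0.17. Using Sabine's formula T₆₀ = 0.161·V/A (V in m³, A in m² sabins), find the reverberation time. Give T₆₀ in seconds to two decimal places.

1.07 s

Summing Sᵢαᵢ: 73·0.44 + 132·0.02 + 205·0.45 + 358·0.17 = 187.87 m².
T₆₀ = 0.161 × 1248 / 187.87 = 1.070 s.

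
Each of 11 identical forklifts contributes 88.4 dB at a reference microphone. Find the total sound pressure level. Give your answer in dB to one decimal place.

L_total = L₁ + 10·log₁₀ N for N identical incoherent sources.
L_total = 88.4 + 10·log₁₀(11) = 88.4 + 10.414 = 98.81 dB.

98.8 dB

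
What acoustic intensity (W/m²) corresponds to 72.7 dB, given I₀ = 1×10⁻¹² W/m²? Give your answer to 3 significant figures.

1.86e-05 W/m²

L = 10·log₁₀(I/I₀) ⇒ I = I₀·10^(L/10) = 10⁻¹² × 10^7.27.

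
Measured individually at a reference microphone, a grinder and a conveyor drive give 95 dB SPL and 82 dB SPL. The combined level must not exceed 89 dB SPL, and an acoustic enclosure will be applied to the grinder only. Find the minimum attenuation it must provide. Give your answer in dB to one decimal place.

Everything except the grinder sums to 10^(82/10) = 1.585e+08 in linear terms, 82.00 dB SPL.
To meet 89 dB SPL overall, the treated grinder may contribute at most 10^(89/10) − 1.585e+08 = 6.358e+08, i.e. 88.03 dB SPL.
Required insertion loss = 95 − 88.03 = 6.97 dB.

7.0 dB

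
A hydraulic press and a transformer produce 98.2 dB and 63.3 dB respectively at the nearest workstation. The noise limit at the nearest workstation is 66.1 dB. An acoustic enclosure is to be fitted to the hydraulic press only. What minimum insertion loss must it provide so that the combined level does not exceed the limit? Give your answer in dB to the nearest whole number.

Fixed contribution from the other source: Σ 10^(L/10) = 10^(63.3/10) = 2.138e+06 (63.30 dB).
The limit corresponds to 10^(66.1/10) = 4.074e+06; subtracting the fixed part leaves 1.936e+06 for the hydraulic press, i.e. 62.87 dB.
So the hydraulic press must be reduced from 98.2 to 62.87 dB: IL = 35.33 dB.

35 dB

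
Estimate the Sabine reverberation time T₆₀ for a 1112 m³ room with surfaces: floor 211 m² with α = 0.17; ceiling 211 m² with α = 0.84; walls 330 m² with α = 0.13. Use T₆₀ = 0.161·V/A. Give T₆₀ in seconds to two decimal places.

Total absorption A = 211·0.17 + 211·0.84 + 330·0.13 = 256.01 m² sabins.
T₆₀ = 0.161·V/A = 0.161·1112/256.01 = 0.699 s.

0.70 s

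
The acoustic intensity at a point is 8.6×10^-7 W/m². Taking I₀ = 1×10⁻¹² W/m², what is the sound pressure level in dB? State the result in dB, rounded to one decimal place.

L = 10·log₁₀(I/I₀) = 10·log₁₀(8.6×10^-7/10⁻¹²) = 10·log₁₀(8.6×10^5).
L = 10·(0.9345 + 5) = 59.34 dB.

59.3 dB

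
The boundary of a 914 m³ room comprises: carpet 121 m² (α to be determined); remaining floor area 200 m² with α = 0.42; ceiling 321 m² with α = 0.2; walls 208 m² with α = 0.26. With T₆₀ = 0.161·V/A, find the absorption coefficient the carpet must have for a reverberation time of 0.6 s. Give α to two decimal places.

A = 0.161·V/T₆₀ = 0.161·914/0.6 = 245.26 m² sabins.
Absorption from the other surfaces = 200·0.42 + 321·0.2 + 208·0.26 = 202.28 m², so the carpet must supply 42.98 m² over 121 m².
α = 42.98/121 = 0.355.

0.36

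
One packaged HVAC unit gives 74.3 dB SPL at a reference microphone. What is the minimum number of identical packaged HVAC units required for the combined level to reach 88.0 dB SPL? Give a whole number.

N identical sources give L₁ + 10·log₁₀ N, so require 10·log₁₀ N ≥ 88.0 − 74.3 = 13.7 dB.
N ≥ 10^(13.7/10) = 23.442, so N = 24.

24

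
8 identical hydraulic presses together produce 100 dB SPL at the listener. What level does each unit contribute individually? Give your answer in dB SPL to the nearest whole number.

Dividing the total intensity by 8 lowers the level by 10·log₁₀ 8 = 9.031 dB: L₁ = 100 − 9.031.

91 dB SPL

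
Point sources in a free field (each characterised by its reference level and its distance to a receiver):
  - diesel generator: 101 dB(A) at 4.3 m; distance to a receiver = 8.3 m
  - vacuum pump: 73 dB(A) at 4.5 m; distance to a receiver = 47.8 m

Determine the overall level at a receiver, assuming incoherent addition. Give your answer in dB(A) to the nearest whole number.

95 dB(A)

Apply inverse-square spreading to bring every level to the receiver, then sum 10^(L/10).
diesel generator: 101 − 20·log₁₀(8.3/4.3) = 101 − 5.71 = 95.29 dB(A).
vacuum pump: 73 − 20·log₁₀(47.8/4.5) = 73 − 20.52 = 52.48 dB(A).
Σ 10^(L/10) = 3.379e+09 → L_total = 10·log₁₀(3.379e+09) = 95.29 dB(A).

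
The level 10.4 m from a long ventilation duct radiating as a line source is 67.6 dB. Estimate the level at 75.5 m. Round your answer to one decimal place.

59.0 dB

For a line source, L₂ = L₁ − 10·log₁₀(r₂/r₁).
L₂ = 67.6 − 10·log₁₀(75.5/10.4) = 67.6 − 8.609 = 58.99 dB.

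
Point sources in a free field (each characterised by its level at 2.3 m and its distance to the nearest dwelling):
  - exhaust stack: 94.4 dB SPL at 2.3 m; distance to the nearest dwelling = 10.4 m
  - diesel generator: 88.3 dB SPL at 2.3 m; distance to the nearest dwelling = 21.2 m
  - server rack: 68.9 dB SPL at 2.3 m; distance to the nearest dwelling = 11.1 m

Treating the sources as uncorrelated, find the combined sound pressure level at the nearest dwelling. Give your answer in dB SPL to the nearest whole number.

Apply inverse-square spreading to bring every level to the receiver, then sum 10^(L/10).
exhaust stack: 94.4 − 20·log₁₀(10.4/2.3) = 94.4 − 13.11 = 81.29 dB SPL.
diesel generator: 88.3 − 20·log₁₀(21.2/2.3) = 88.3 − 19.29 = 69.01 dB SPL.
server rack: 68.9 − 20·log₁₀(11.1/2.3) = 68.9 − 13.67 = 55.23 dB SPL.
Σ 10^(L/10) = 1.430e+08 → L_total = 10·log₁₀(1.430e+08) = 81.55 dB SPL.

82 dB SPL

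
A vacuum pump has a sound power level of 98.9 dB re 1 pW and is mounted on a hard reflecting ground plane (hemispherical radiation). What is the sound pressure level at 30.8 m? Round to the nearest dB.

Free-field hemispherical radiation: L_p = L_w − 10·log₁₀(2π·r²), r = 30.8 m.
2π·r² = 5960 m², 10·log₁₀ of that is 37.753 dB.
L_p = 98.9 − 37.753 = 61.15 dB.

61 dB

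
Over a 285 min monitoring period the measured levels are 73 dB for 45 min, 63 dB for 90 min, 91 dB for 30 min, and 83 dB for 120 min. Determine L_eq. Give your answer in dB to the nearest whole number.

Weight each interval's intensity by its duration and average over T = 285 min:
Σ tᵢ·10^(Lᵢ/10) = 45·10^(73/10) + 90·10^(63/10) + 30·10^(91/10) + 120·10^(83/10) = 6.279e+10.
L_eq = 10·log₁₀(6.279e+10/285) = 83.43 dB.

83 dB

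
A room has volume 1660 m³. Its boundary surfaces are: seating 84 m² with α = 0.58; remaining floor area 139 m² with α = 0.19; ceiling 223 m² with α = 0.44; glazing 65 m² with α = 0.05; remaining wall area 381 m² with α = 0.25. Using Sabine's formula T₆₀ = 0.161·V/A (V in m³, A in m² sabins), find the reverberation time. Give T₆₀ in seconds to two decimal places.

0.98 s

Summing Sᵢαᵢ: 84·0.58 + 139·0.19 + 223·0.44 + 65·0.05 + 381·0.25 = 271.75 m².
T₆₀ = 0.161 × 1660 / 271.75 = 0.983 s.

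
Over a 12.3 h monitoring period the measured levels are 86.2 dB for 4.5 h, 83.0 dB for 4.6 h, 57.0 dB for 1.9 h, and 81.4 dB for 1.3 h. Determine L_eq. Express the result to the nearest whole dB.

84 dB

The energy average is taken in the linear domain: L_eq = 10·log₁₀[(Σ tᵢ·10^(Lᵢ/10))/T], T = 12.3 h.
Σ tᵢ·10^(Lᵢ/10) = 4.5·10^(86.2/10) + 4.6·10^(83.0/10) + 1.9·10^(57.0/10) + 1.3·10^(81.4/10) = 2.974e+09.
L_eq = 10·log₁₀(2.974e+09/12.3) = 83.83 dB.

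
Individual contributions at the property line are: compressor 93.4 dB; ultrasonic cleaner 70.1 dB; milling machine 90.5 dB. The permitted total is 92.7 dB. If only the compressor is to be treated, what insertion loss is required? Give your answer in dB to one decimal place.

The untreated sources together contribute 10^(70.1/10) + 10^(90.5/10) = 1.132e+09, i.e. 90.54 dB.
To meet 92.7 dB overall, the treated compressor may contribute at most 10^(92.7/10) − 1.132e+09 = 7.298e+08, i.e. 88.63 dB.
So the compressor must be reduced from 93.4 to 88.63 dB: IL = 4.77 dB.

4.8 dB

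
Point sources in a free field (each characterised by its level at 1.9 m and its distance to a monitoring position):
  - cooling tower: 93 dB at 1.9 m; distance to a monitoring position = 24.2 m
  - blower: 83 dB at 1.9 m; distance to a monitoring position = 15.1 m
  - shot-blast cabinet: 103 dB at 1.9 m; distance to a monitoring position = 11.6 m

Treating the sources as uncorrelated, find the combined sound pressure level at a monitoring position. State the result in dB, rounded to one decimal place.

87.4 dB

First find each source's level at the receiver (point-source: −20·log₁₀(r/r_ref)), then combine on an intensity basis.
cooling tower: 93 − 20·log₁₀(24.2/1.9) = 93 − 22.10 = 70.90 dB.
blower: 83 − 20·log₁₀(15.1/1.9) = 83 − 18.00 = 65.00 dB.
shot-blast cabinet: 103 − 20·log₁₀(11.6/1.9) = 103 − 15.71 = 87.29 dB.
Σ 10^(L/10) = 5.508e+08 → L_total = 10·log₁₀(5.508e+08) = 87.41 dB.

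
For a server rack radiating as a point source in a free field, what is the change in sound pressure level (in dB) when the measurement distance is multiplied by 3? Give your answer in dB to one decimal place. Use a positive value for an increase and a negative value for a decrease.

-9.5 dB

Point-source spreading: ΔL = −20·log₁₀(r₂/r₁).
ΔL = −20·log₁₀(3) = -9.54 dB.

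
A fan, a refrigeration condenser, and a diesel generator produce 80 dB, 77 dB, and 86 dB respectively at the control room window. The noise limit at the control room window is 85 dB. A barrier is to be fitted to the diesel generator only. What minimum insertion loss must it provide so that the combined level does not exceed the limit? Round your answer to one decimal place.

3.8 dB

Fixed contribution from the other sources: Σ 10^(L/10) = 10^(80/10) + 10^(77/10) = 1.501e+08 (81.76 dB).
The limit corresponds to 10^(85/10) = 3.162e+08; subtracting the fixed part leaves 1.661e+08 for the diesel generator, i.e. 82.20 dB.
So the diesel generator must be reduced from 86 to 82.20 dB: IL = 3.80 dB.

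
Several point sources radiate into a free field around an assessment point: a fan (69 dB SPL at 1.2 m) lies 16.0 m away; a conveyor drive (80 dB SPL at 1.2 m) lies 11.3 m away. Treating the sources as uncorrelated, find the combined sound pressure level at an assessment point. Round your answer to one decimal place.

First find each source's level at the receiver (point-source: −20·log₁₀(r/r_ref)), then combine on an intensity basis.
fan: 69 − 20·log₁₀(16.0/1.2) = 69 − 22.50 = 46.50 dB SPL.
conveyor drive: 80 − 20·log₁₀(11.3/1.2) = 80 − 19.48 = 60.52 dB SPL.
Σ 10^(L/10) = 1.172e+06 → L_total = 10·log₁₀(1.172e+06) = 60.69 dB SPL.

60.7 dB SPL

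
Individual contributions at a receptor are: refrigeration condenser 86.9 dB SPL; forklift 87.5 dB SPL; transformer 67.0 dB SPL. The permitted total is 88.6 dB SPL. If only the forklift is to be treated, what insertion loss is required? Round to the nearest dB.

Fixed contribution from the other sources: Σ 10^(L/10) = 10^(86.9/10) + 10^(67.0/10) = 4.948e+08 (86.94 dB SPL).
To meet 88.6 dB SPL overall, the treated forklift may contribute at most 10^(88.6/10) − 4.948e+08 = 2.296e+08, i.e. 83.61 dB SPL.
Required insertion loss = 87.5 − 83.61 = 3.89 dB.

4 dB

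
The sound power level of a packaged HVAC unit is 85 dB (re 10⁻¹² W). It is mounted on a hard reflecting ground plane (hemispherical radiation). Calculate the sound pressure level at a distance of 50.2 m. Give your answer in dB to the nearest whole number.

43 dB

Free-field hemispherical radiation: L_p = L_w − 10·log₁₀(2π·r²), r = 50.2 m.
2π·r² = 1.583e+04 m², 10·log₁₀ of that is 41.996 dB.
L_p = 85 − 41.996 = 43.00 dB.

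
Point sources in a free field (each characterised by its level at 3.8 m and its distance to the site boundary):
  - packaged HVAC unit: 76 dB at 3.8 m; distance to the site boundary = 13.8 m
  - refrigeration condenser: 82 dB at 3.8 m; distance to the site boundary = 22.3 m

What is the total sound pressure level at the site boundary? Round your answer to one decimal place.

68.8 dB

First find each source's level at the receiver (point-source: −20·log₁₀(r/r_ref)), then combine on an intensity basis.
packaged HVAC unit: 76 − 20·log₁₀(13.8/3.8) = 76 − 11.20 = 64.80 dB.
refrigeration condenser: 82 − 20·log₁₀(22.3/3.8) = 82 − 15.37 = 66.63 dB.
Σ 10^(L/10) = 7.621e+06 → L_total = 10·log₁₀(7.621e+06) = 68.82 dB.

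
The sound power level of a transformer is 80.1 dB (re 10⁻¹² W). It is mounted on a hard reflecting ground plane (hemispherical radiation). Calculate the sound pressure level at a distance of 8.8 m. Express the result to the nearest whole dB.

53 dB

L_p = L_w − 10·log₁₀(2π·r²) with r = 8.8 m.
2π·r² = 486.6 m², 10·log₁₀ of that is 26.871 dB.
L_p = 80.1 − 26.871 = 53.23 dB.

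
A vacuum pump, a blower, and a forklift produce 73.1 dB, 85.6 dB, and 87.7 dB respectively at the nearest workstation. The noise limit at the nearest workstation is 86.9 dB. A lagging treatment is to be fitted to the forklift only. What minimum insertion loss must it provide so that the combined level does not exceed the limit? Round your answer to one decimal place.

7.4 dB

Everything except the forklift sums to 10^(73.1/10) + 10^(85.6/10) = 3.835e+08 in linear terms, 85.84 dB.
To meet 86.9 dB overall, the treated forklift may contribute at most 10^(86.9/10) − 3.835e+08 = 1.063e+08, i.e. 80.26 dB.
Required insertion loss = 87.7 − 80.26 = 7.44 dB.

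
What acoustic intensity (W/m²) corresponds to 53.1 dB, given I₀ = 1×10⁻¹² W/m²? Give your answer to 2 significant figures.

I = I₀·10^(L/10) = 10⁻¹² × 10^(53.1/10) = 10^(-6.690).

2.0e-07 W/m²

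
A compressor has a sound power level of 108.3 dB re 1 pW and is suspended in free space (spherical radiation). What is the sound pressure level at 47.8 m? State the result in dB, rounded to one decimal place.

63.7 dB

L_p = L_w − 10·log₁₀(4π·r²) with r = 47.8 m.
4π·r² = 2.871e+04 m², 10·log₁₀ of that is 44.581 dB.
L_p = 108.3 − 44.581 = 63.72 dB.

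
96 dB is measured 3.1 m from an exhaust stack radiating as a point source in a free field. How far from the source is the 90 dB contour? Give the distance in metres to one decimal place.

For a point source L₁ − L₂ = 20·log₁₀(r₂/r₁), so r₂ = r₁·10^((L₁−L₂)/20).
r₂ = 3.1·10^((96−90)/20) = 3.1·10^(6.0/20) = 6.19 m.

6.2 m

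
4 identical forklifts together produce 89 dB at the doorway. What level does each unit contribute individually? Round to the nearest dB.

83 dB

Dividing the total intensity by 4 lowers the level by 10·log₁₀ 4 = 6.021 dB: L₁ = 89 − 6.021.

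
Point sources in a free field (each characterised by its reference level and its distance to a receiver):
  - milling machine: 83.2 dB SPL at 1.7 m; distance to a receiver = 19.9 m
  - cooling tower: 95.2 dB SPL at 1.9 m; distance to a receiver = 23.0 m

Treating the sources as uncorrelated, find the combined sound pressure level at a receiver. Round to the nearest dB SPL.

First find each source's level at the receiver (point-source: −20·log₁₀(r/r_ref)), then combine on an intensity basis.
milling machine: 83.2 − 20·log₁₀(19.9/1.7) = 83.2 − 21.37 = 61.83 dB SPL.
cooling tower: 95.2 − 20·log₁₀(23.0/1.9) = 95.2 − 21.66 = 73.54 dB SPL.
Σ 10^(L/10) = 2.412e+07 → L_total = 10·log₁₀(2.412e+07) = 73.82 dB SPL.

74 dB SPL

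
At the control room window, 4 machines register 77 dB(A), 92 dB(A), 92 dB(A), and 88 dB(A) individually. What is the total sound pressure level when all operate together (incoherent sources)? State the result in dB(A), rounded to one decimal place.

For uncorrelated sources the intensities add, so convert each level to linear form, sum, and take 10·log₁₀ of the total.
Σ 10^(L/10) = 10^(77/10) + 10^(92/10) + 10^(92/10) + 10^(88/10) = 3.851e+09.
L_total = 10·log₁₀(3.851e+09) = 95.86 dB(A).

95.9 dB(A)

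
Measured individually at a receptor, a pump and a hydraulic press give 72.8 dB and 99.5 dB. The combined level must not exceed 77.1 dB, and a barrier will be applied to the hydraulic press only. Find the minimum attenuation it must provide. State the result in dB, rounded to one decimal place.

Everything except the hydraulic press sums to 10^(72.8/10) = 1.905e+07 in linear terms, 72.80 dB.
To meet 77.1 dB overall, the treated hydraulic press may contribute at most 10^(77.1/10) − 1.905e+07 = 3.223e+07, i.e. 75.08 dB.
Required insertion loss = 99.5 − 75.08 = 24.42 dB.

24.4 dB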